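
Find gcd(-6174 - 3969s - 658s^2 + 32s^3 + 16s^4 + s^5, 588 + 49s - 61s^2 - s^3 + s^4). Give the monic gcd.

Repeated division with remainder:
  s^5 + 16s^4 + 32s^3 - 658s^2 - 3969s - 6174 = (s + 17)(s^4 - s^3 - 61s^2 + 49s + 588) + (110s^3 + 330s^2 - 5390s - 16170)
  s^4 - s^3 - 61s^2 + 49s + 588 = ((1/110)s - 2/55)(110s^3 + 330s^2 - 5390s - 16170) + (0)
Last nonzero remainder: 110s^3 + 330s^2 - 5390s - 16170. Dividing through by 110 gives the monic gcd s^3 + 3s^2 - 49s - 147.

-147 - 49s + 3s^2 + s^3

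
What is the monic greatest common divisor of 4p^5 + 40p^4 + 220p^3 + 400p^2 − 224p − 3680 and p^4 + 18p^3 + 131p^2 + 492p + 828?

p^2 + 6p + 23

Apply the Euclidean algorithm:
  4p^5 + 40p^4 + 220p^3 + 400p^2 − 224p − 3680 = (4p − 32)(p^4 + 18p^3 + 131p^2 + 492p + 828) + (272p^3 + 2624p^2 + 12208p + 22816)
  p^4 + 18p^3 + 131p^2 + 492p + 828 = ((1/272)p + 71/2312)(272p^3 + 2624p^2 + 12208p + 22816) + ((1600/289)p^2 + (9600/289)p + 36800/289)
  272p^3 + 2624p^2 + 12208p + 22816 = ((4913/100)p + 8959/50)((1600/289)p^2 + (9600/289)p + 36800/289) + (0)
Last nonzero remainder: (1600/289)p^2 + (9600/289)p + 36800/289. Dividing through by 1600/289 gives the monic gcd p^2 + 6p + 23.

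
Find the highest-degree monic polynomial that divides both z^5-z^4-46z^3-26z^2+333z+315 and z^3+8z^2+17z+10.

z^2+6z+5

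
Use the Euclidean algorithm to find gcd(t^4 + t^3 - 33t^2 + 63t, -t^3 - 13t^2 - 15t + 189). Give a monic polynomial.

t^2 + 4t - 21

Repeated division with remainder:
  t^4 + t^3 - 33t^2 + 63t = (-t + 12)(-t^3 - 13t^2 - 15t + 189) + (108t^2 + 432t - 2268)
  -t^3 - 13t^2 - 15t + 189 = (-(1/108)t - 1/12)(108t^2 + 432t - 2268) + (0)
Last nonzero remainder: 108t^2 + 432t - 2268. Dividing through by 108 gives the monic gcd t^2 + 4t - 21.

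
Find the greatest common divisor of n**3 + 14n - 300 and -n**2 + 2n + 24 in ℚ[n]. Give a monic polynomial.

n - 6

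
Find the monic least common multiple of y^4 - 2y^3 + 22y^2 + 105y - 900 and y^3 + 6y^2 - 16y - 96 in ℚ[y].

y^6 + 8y^5 + 26y^4 + 277y^3 + 678y^2 - 6480y - 21600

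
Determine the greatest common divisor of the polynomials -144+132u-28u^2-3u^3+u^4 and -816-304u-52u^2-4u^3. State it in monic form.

Euclidean algorithm in ℚ[u]:
  u^4-3u^3-28u^2+132u-144 = (-(1/4)u+4)(-4u^3-52u^2-304u-816) + (104u^2+1144u+3120)
  -4u^3-52u^2-304u-816 = (-(1/26)u-1/13)(104u^2+1144u+3120) + (-96u-576)
  104u^2+1144u+3120 = (-(13/12)u-65/12)(-96u-576) + (0)
Last nonzero remainder: -96u-576. Dividing through by -96 gives the monic gcd u+6.

6+u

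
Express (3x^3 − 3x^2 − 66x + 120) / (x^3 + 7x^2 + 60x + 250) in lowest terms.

(3x^2 − 18x + 24)/(x^2 + 2x + 50)

By polynomial division,
  3x^3 − 3x^2 − 66x + 120 = (3)(x^3 + 7x^2 + 60x + 250) + (−24x^2 − 246x − 630)
  x^3 + 7x^2 + 60x + 250 = (−(1/24)x + 13/96)(−24x^2 − 246x − 630) + ((1073/16)x + 5365/16)
  −24x^2 − 246x − 630 = (−(384/1073)x − 2016/1073)((1073/16)x + 5365/16) + (0)
Last nonzero remainder: (1073/16)x + 5365/16. Dividing through by 1073/16 gives the monic gcd x + 5.
Cancel x + 5 from numerator and denominator to get the reduced form.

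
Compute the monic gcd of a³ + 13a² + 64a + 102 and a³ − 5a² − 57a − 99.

Apply the Euclidean algorithm:
  a³ + 13a² + 64a + 102 = (a³ − 5a² − 57a − 99) + (18a² + 121a + 201)
  a³ − 5a² − 57a − 99 = ((1/18)a − 211/324)(18a² + 121a + 201) + ((3445/324)a + 3445/108)
  18a² + 121a + 201 = ((5832/3445)a + 21708/3445)((3445/324)a + 3445/108) + (0)
Last nonzero remainder: (3445/324)a + 3445/108. Dividing through by 3445/324 gives the monic gcd a + 3.

a + 3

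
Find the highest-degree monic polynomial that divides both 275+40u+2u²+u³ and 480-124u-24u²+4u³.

5+u

Euclidean algorithm in ℚ[u]:
  u³+2u²+40u+275 = (1/4)(4u³-24u²-124u+480) + (8u²+71u+155)
  4u³-24u²-124u+480 = ((1/2)u-119/16)(8u²+71u+155) + ((5225/16)u+26125/16)
  8u²+71u+155 = ((128/5225)u+496/5225)((5225/16)u+26125/16) + (0)
Last nonzero remainder: (5225/16)u+26125/16. Dividing through by 5225/16 gives the monic gcd u+5.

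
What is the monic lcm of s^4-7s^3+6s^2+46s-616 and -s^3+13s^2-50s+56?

Euclidean algorithm in ℚ[s]:
  s^4-7s^3+6s^2+46s-616 = (-s-6)(-s^3+13s^2-50s+56) + (34s^2-198s-280)
  -s^3+13s^2-50s+56 = (-(1/34)s+61/289)(34s^2-198s-280) + (-(4752/289)s+33264/289)
  34s^2-198s-280 = (-(4913/2376)s-1445/594)(-(4752/289)s+33264/289) + (0)
Last nonzero remainder: -(4752/289)s+33264/289. Dividing through by -4752/289 gives the monic gcd s-7.
Then lcm(f, g) = f·g / gcd(f, g); expanding and making the result monic gives the answer.

s^6-13s^5+56s^4-46s^3-844s^2+4064s-4928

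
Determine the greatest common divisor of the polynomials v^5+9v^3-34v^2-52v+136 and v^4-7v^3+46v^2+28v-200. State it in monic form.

Apply the Euclidean algorithm:
  v^5+9v^3-34v^2-52v+136 = (v+7)(v^4-7v^3+46v^2+28v-200) + (12v^3-384v^2-48v+1536)
  v^4-7v^3+46v^2+28v-200 = ((1/12)v+25/12)(12v^3-384v^2-48v+1536) + (850v^2-3400)
  12v^3-384v^2-48v+1536 = ((6/425)v-192/425)(850v^2-3400) + (0)
Last nonzero remainder: 850v^2-3400. Dividing through by 850 gives the monic gcd v^2-4.

v^2-4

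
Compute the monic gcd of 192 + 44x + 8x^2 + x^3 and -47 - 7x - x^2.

1

Euclidean algorithm in ℚ[x]:
  x^3 + 8x^2 + 44x + 192 = (-x - 1)(-x^2 - 7x - 47) + (-10x + 145)
  -x^2 - 7x - 47 = ((1/10)x + 43/20)(-10x + 145) + (-1435/4)
  -10x + 145 = ((8/287)x - 116/287)(-1435/4) + (0)
The last nonzero remainder is the constant -1435/4, so the polynomials are coprime and gcd = 1.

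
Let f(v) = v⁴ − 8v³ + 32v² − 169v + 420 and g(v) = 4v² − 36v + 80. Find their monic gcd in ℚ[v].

Repeated division with remainder:
  v⁴ − 8v³ + 32v² − 169v + 420 = ((1/4)v² + (1/4)v + 21/4)(4v² − 36v + 80) + (0)
Last nonzero remainder: 4v² − 36v + 80. Dividing through by 4 gives the monic gcd v² − 9v + 20.

v² − 9v + 20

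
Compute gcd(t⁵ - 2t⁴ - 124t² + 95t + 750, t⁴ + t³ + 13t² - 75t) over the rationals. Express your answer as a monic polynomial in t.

Repeated division with remainder:
  t⁵ - 2t⁴ - 124t² + 95t + 750 = (t - 3)(t⁴ + t³ + 13t² - 75t) + (-10t³ - 10t² - 130t + 750)
  t⁴ + t³ + 13t² - 75t = (-(1/10)t)(-10t³ - 10t² - 130t + 750) + (0)
Last nonzero remainder: -10t³ - 10t² - 130t + 750. Dividing through by -10 gives the monic gcd t³ + t² + 13t - 75.

t³ + t² + 13t - 75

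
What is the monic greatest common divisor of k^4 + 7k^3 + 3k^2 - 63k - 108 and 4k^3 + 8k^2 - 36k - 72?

Euclidean algorithm in ℚ[k]:
  k^4 + 7k^3 + 3k^2 - 63k - 108 = ((1/4)k + 5/4)(4k^3 + 8k^2 - 36k - 72) + (2k^2 - 18)
  4k^3 + 8k^2 - 36k - 72 = (2k + 4)(2k^2 - 18) + (0)
Last nonzero remainder: 2k^2 - 18. Dividing through by 2 gives the monic gcd k^2 - 9.

k^2 - 9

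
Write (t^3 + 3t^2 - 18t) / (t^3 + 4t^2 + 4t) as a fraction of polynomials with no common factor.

(t^2 + 3t - 18)/(t^2 + 4t + 4)

Euclidean algorithm in ℚ[t]:
  t^3 + 3t^2 - 18t = (t^3 + 4t^2 + 4t) + (-t^2 - 22t)
  t^3 + 4t^2 + 4t = (-t + 18)(-t^2 - 22t) + (400t)
  -t^2 - 22t = (-(1/400)t - 11/200)(400t) + (0)
Last nonzero remainder: 400t. Dividing through by 400 gives the monic gcd t.
Cancel t from numerator and denominator to get the reduced form.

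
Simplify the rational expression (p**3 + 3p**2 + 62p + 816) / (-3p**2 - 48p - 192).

(-p**2 + 5p - 102)/(3p + 24)

Euclidean algorithm in ℚ[p]:
  p**3 + 3p**2 + 62p + 816 = (-(1/3)p + 13/3)(-3p**2 - 48p - 192) + (206p + 1648)
  -3p**2 - 48p - 192 = (-(3/206)p - 12/103)(206p + 1648) + (0)
Last nonzero remainder: 206p + 1648. Dividing through by 206 gives the monic gcd p + 8.
Cancel p + 8 from numerator and denominator to get the reduced form.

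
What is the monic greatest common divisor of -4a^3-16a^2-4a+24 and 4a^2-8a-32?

a+2

By polynomial division,
  -4a^3-16a^2-4a+24 = (-a-6)(4a^2-8a-32) + (-84a-168)
  4a^2-8a-32 = (-(1/21)a+4/21)(-84a-168) + (0)
Last nonzero remainder: -84a-168. Dividing through by -84 gives the monic gcd a+2.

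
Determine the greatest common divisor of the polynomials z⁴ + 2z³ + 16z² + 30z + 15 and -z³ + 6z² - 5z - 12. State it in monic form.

z + 1

By polynomial division,
  z⁴ + 2z³ + 16z² + 30z + 15 = (-z - 8)(-z³ + 6z² - 5z - 12) + (59z² - 22z - 81)
  -z³ + 6z² - 5z - 12 = (-(1/59)z + 332/3481)(59z² - 22z - 81) + (-(14880/3481)z - 14880/3481)
  59z² - 22z - 81 = (-(205379/14880)z + 93987/4960)(-(14880/3481)z - 14880/3481) + (0)
Last nonzero remainder: -(14880/3481)z - 14880/3481. Dividing through by -14880/3481 gives the monic gcd z + 1.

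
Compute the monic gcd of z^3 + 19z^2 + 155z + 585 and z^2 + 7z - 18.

By polynomial division,
  z^3 + 19z^2 + 155z + 585 = (z + 12)(z^2 + 7z - 18) + (89z + 801)
  z^2 + 7z - 18 = ((1/89)z - 2/89)(89z + 801) + (0)
Last nonzero remainder: 89z + 801. Dividing through by 89 gives the monic gcd z + 9.

z + 9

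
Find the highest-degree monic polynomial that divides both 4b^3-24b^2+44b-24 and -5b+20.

Euclidean algorithm in ℚ[b]:
  4b^3-24b^2+44b-24 = (-(4/5)b^2+(8/5)b-12/5)(-5b+20) + (24)
  -5b+20 = (-(5/24)b+5/6)(24) + (0)
The last nonzero remainder is the constant 24, so the polynomials are coprime and gcd = 1.

1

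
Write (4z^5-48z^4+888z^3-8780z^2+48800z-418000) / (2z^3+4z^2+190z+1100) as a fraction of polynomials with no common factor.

(2z^3-18z^2+170z-1900)/(z+5)

Repeated division with remainder:
  4z^5-48z^4+888z^3-8780z^2+48800z-418000 = (2z^2-28z+310)(2z^3+4z^2+190z+1100) + (-6900z^2+20700z-759000)
  2z^3+4z^2+190z+1100 = (-(1/3450)z-1/690)(-6900z^2+20700z-759000) + (0)
Last nonzero remainder: -6900z^2+20700z-759000. Dividing through by -6900 gives the monic gcd z^2-3z+110.
Cancel z^2-3z+110 from numerator and denominator to get the reduced form.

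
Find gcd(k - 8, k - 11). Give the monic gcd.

1

Repeated division with remainder:
  k - 8 = (k - 11) + (3)
  k - 11 = ((1/3)k - 11/3)(3) + (0)
The last nonzero remainder is the constant 3, so the polynomials are coprime and gcd = 1.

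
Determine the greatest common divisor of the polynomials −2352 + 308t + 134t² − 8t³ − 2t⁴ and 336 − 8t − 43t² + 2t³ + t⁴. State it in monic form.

−28 + 3t + t²

Apply the Euclidean algorithm:
  −2t⁴ − 8t³ + 134t² + 308t − 2352 = (−2)(t⁴ + 2t³ − 43t² − 8t + 336) + (−4t³ + 48t² + 292t − 1680)
  t⁴ + 2t³ − 43t² − 8t + 336 = (−(1/4)t − 7/2)(−4t³ + 48t² + 292t − 1680) + (198t² + 594t − 5544)
  −4t³ + 48t² + 292t − 1680 = (−(2/99)t + 10/33)(198t² + 594t − 5544) + (0)
Last nonzero remainder: 198t² + 594t − 5544. Dividing through by 198 gives the monic gcd t² + 3t − 28.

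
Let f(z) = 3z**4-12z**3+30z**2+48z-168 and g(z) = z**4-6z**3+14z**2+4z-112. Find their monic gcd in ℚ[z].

z**3-2z**2+6z+28

By polynomial division,
  3z**4-12z**3+30z**2+48z-168 = (3)(z**4-6z**3+14z**2+4z-112) + (6z**3-12z**2+36z+168)
  z**4-6z**3+14z**2+4z-112 = ((1/6)z-2/3)(6z**3-12z**2+36z+168) + (0)
Last nonzero remainder: 6z**3-12z**2+36z+168. Dividing through by 6 gives the monic gcd z**3-2z**2+6z+28.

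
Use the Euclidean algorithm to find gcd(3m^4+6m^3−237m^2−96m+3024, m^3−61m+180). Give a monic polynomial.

m^2+5m−36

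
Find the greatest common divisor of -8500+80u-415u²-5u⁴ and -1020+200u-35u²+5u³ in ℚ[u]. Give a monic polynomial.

34-u+u²

Repeated division with remainder:
  -5u⁴-415u²+80u-8500 = (-u-7)(5u³-35u²+200u-1020) + (-460u²+460u-15640)
  5u³-35u²+200u-1020 = (-(1/92)u+3/46)(-460u²+460u-15640) + (0)
Last nonzero remainder: -460u²+460u-15640. Dividing through by -460 gives the monic gcd u²-u+34.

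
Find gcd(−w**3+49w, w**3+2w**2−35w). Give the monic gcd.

By polynomial division,
  −w**3+49w = (−1)(w**3+2w**2−35w) + (2w**2+14w)
  w**3+2w**2−35w = ((1/2)w−5/2)(2w**2+14w) + (0)
Last nonzero remainder: 2w**2+14w. Dividing through by 2 gives the monic gcd w**2+7w.

w**2+7w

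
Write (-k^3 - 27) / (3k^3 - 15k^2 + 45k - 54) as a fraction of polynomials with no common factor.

By polynomial division,
  -k^3 - 27 = (-1/3)(3k^3 - 15k^2 + 45k - 54) + (-5k^2 + 15k - 45)
  3k^3 - 15k^2 + 45k - 54 = (-(3/5)k + 6/5)(-5k^2 + 15k - 45) + (0)
Last nonzero remainder: -5k^2 + 15k - 45. Dividing through by -5 gives the monic gcd k^2 - 3k + 9.
Cancel k^2 - 3k + 9 from numerator and denominator to get the reduced form.

(-k - 3)/(3k - 6)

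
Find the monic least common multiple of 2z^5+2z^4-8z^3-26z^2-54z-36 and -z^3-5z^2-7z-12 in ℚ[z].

z^6+5z^5-29z^3-79z^2-126z-72

Repeated division with remainder:
  2z^5+2z^4-8z^3-26z^2-54z-36 = (-2z^2+8z-18)(-z^3-5z^2-7z-12) + (-84z^2-84z-252)
  -z^3-5z^2-7z-12 = ((1/84)z+1/21)(-84z^2-84z-252) + (0)
Last nonzero remainder: -84z^2-84z-252. Dividing through by -84 gives the monic gcd z^2+z+3.
Then lcm(f, g) = f·g / gcd(f, g); expanding and making the result monic gives the answer.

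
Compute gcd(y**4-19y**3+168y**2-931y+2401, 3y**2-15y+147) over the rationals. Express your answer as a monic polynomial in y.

y**2-5y+49

Apply the Euclidean algorithm:
  y**4-19y**3+168y**2-931y+2401 = ((1/3)y**2-(14/3)y+49/3)(3y**2-15y+147) + (0)
Last nonzero remainder: 3y**2-15y+147. Dividing through by 3 gives the monic gcd y**2-5y+49.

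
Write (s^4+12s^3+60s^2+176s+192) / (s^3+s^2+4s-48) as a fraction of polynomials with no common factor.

(s^2+8s+12)/(s-3)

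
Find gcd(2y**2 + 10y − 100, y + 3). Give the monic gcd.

1

Apply the Euclidean algorithm:
  2y**2 + 10y − 100 = (2y + 4)(y + 3) + (−112)
  y + 3 = (−(1/112)y − 3/112)(−112) + (0)
The last nonzero remainder is the constant −112, so the polynomials are coprime and gcd = 1.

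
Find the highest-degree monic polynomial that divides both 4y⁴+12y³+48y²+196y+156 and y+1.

y+1

Repeated division with remainder:
  4y⁴+12y³+48y²+196y+156 = (4y³+8y²+40y+156)(y+1) + (0)
The last nonzero remainder y+1 is already monic.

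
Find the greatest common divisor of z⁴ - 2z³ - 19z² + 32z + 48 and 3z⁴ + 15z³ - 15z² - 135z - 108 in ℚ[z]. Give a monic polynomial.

Euclidean algorithm in ℚ[z]:
  z⁴ - 2z³ - 19z² + 32z + 48 = (1/3)(3z⁴ + 15z³ - 15z² - 135z - 108) + (-7z³ - 14z² + 77z + 84)
  3z⁴ + 15z³ - 15z² - 135z - 108 = (-(3/7)z - 9/7)(-7z³ - 14z² + 77z + 84) + (0)
Last nonzero remainder: -7z³ - 14z² + 77z + 84. Dividing through by -7 gives the monic gcd z³ + 2z² - 11z - 12.

z³ + 2z² - 11z - 12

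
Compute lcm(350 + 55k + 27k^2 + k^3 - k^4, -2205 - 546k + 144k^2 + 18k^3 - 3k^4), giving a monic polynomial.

Apply the Euclidean algorithm:
  -k^4 + k^3 + 27k^2 + 55k + 350 = (1/3)(-3k^4 + 18k^3 + 144k^2 - 546k - 2205) + (-5k^3 - 21k^2 + 237k + 1085)
  -3k^4 + 18k^3 + 144k^2 - 546k - 2205 = ((3/5)k - 153/25)(-5k^3 - 21k^2 + 237k + 1085) + (-(3168/25)k^2 + (6336/25)k + 22176/5)
  -5k^3 - 21k^2 + 237k + 1085 = ((125/3168)k + 775/3168)(-(3168/25)k^2 + (6336/25)k + 22176/5) + (0)
Last nonzero remainder: -(3168/25)k^2 + (6336/25)k + 22176/5. Dividing through by -3168/25 gives the monic gcd k^2 - 2k - 35.
Then lcm(f, g) = f·g / gcd(f, g); expanding and making the result monic gives the answer.

7350 + 2555k + 437k^2 + 74k^3 - 44k^4 - 5k^5 + k^6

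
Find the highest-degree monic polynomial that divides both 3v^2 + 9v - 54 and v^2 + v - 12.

v - 3

By polynomial division,
  3v^2 + 9v - 54 = (3)(v^2 + v - 12) + (6v - 18)
  v^2 + v - 12 = ((1/6)v + 2/3)(6v - 18) + (0)
Last nonzero remainder: 6v - 18. Dividing through by 6 gives the monic gcd v - 3.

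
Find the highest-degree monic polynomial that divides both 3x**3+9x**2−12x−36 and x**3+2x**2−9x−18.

Repeated division with remainder:
  3x**3+9x**2−12x−36 = (3)(x**3+2x**2−9x−18) + (3x**2+15x+18)
  x**3+2x**2−9x−18 = ((1/3)x−1)(3x**2+15x+18) + (0)
Last nonzero remainder: 3x**2+15x+18. Dividing through by 3 gives the monic gcd x**2+5x+6.

x**2+5x+6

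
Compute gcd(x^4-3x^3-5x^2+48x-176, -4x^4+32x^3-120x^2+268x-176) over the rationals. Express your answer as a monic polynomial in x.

x^3-7x^2+23x-44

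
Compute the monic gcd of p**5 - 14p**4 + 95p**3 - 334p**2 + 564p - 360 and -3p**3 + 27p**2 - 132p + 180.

Euclidean algorithm in ℚ[p]:
  p**5 - 14p**4 + 95p**3 - 334p**2 + 564p - 360 = (-(1/3)p**2 + (5/3)p - 2)(-3p**3 + 27p**2 - 132p + 180) + (0)
Last nonzero remainder: -3p**3 + 27p**2 - 132p + 180. Dividing through by -3 gives the monic gcd p**3 - 9p**2 + 44p - 60.

p**3 - 9p**2 + 44p - 60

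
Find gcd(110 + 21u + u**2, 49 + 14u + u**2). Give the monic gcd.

1

Apply the Euclidean algorithm:
  u**2 + 21u + 110 = (u**2 + 14u + 49) + (7u + 61)
  u**2 + 14u + 49 = ((1/7)u + 37/49)(7u + 61) + (144/49)
  7u + 61 = ((343/144)u + 2989/144)(144/49) + (0)
The last nonzero remainder is the constant 144/49, so the polynomials are coprime and gcd = 1.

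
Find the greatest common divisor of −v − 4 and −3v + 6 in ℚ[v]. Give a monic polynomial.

1

By polynomial division,
  −v − 4 = (1/3)(−3v + 6) + (−6)
  −3v + 6 = ((1/2)v − 1)(−6) + (0)
The last nonzero remainder is the constant −6, so the polynomials are coprime and gcd = 1.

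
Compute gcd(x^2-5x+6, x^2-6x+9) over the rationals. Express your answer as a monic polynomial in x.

x-3

Euclidean algorithm in ℚ[x]:
  x^2-5x+6 = (x^2-6x+9) + (x-3)
  x^2-6x+9 = (x-3)(x-3) + (0)
The last nonzero remainder x-3 is already monic.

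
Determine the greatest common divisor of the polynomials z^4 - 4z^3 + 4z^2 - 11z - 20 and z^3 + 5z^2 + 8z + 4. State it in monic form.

z + 1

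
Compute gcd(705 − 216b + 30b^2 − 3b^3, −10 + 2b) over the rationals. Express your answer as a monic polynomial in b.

Euclidean algorithm in ℚ[b]:
  −3b^3 + 30b^2 − 216b + 705 = (−(3/2)b^2 + (15/2)b − 141/2)(2b − 10) + (0)
Last nonzero remainder: 2b − 10. Dividing through by 2 gives the monic gcd b − 5.

−5 + b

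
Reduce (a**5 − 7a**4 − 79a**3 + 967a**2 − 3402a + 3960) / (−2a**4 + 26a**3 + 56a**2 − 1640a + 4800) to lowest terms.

Repeated division with remainder:
  a**5 − 7a**4 − 79a**3 + 967a**2 − 3402a + 3960 = (−(1/2)a − 3)(−2a**4 + 26a**3 + 56a**2 − 1640a + 4800) + (27a**3 + 315a**2 − 5922a + 18360)
  −2a**4 + 26a**3 + 56a**2 − 1640a + 4800 = (−(2/27)a + 148/81)(27a**3 + 315a**2 − 5922a + 18360) + (−(8624/9)a**2 + (94864/9)a − 86240/3)
  27a**3 + 315a**2 − 5922a + 18360 = (−(243/8624)a − 1377/2156)(−(8624/9)a**2 + (94864/9)a − 86240/3) + (0)
Last nonzero remainder: −(8624/9)a**2 + (94864/9)a − 86240/3. Dividing through by −8624/9 gives the monic gcd a**2 − 11a + 30.
Cancel a**2 − 11a + 30 from numerator and denominator to get the reduced form.

(−a**3 − 4a**2 + 65a − 132)/(2a**2 − 4a − 160)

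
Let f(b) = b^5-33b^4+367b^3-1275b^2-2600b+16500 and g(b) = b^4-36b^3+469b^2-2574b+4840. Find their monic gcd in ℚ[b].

b^2-21b+110

Euclidean algorithm in ℚ[b]:
  b^5-33b^4+367b^3-1275b^2-2600b+16500 = (b+3)(b^4-36b^3+469b^2-2574b+4840) + (6b^3-108b^2+282b+1980)
  b^4-36b^3+469b^2-2574b+4840 = ((1/6)b-3)(6b^3-108b^2+282b+1980) + (98b^2-2058b+10780)
  6b^3-108b^2+282b+1980 = ((3/49)b+9/49)(98b^2-2058b+10780) + (0)
Last nonzero remainder: 98b^2-2058b+10780. Dividing through by 98 gives the monic gcd b^2-21b+110.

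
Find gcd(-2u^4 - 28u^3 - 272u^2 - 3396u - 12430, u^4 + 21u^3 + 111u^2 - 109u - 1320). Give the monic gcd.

u^2 + 16u + 55

By polynomial division,
  -2u^4 - 28u^3 - 272u^2 - 3396u - 12430 = (-2)(u^4 + 21u^3 + 111u^2 - 109u - 1320) + (14u^3 - 50u^2 - 3614u - 15070)
  u^4 + 21u^3 + 111u^2 - 109u - 1320 = ((1/14)u + 86/49)(14u^3 - 50u^2 - 3614u - 15070) + ((22388/49)u^2 + (358208/49)u + 1231340/49)
  14u^3 - 50u^2 - 3614u - 15070 = ((343/11194)u - 6713/11194)((22388/49)u^2 + (358208/49)u + 1231340/49) + (0)
Last nonzero remainder: (22388/49)u^2 + (358208/49)u + 1231340/49. Dividing through by 22388/49 gives the monic gcd u^2 + 16u + 55.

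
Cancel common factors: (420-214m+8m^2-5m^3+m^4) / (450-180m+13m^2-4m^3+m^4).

Euclidean algorithm in ℚ[m]:
  m^4-5m^3+8m^2-214m+420 = (m^4-4m^3+13m^2-180m+450) + (-m^3-5m^2-34m-30)
  m^4-4m^3+13m^2-180m+450 = (-m+9)(-m^3-5m^2-34m-30) + (24m^2+96m+720)
  -m^3-5m^2-34m-30 = (-(1/24)m-1/24)(24m^2+96m+720) + (0)
Last nonzero remainder: 24m^2+96m+720. Dividing through by 24 gives the monic gcd m^2+4m+30.
Cancel m^2+4m+30 from numerator and denominator to get the reduced form.

(14-9m+m^2)/(15-8m+m^2)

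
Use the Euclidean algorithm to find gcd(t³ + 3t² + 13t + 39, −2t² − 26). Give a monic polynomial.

Apply the Euclidean algorithm:
  t³ + 3t² + 13t + 39 = (−(1/2)t − 3/2)(−2t² − 26) + (0)
Last nonzero remainder: −2t² − 26. Dividing through by −2 gives the monic gcd t² + 13.

t² + 13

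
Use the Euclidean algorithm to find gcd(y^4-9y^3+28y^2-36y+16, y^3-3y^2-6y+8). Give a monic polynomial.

Apply the Euclidean algorithm:
  y^4-9y^3+28y^2-36y+16 = (y-6)(y^3-3y^2-6y+8) + (16y^2-80y+64)
  y^3-3y^2-6y+8 = ((1/16)y+1/8)(16y^2-80y+64) + (0)
Last nonzero remainder: 16y^2-80y+64. Dividing through by 16 gives the monic gcd y^2-5y+4.

y^2-5y+4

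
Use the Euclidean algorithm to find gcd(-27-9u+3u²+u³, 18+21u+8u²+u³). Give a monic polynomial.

Repeated division with remainder:
  u³+3u²-9u-27 = (u³+8u²+21u+18) + (-5u²-30u-45)
  u³+8u²+21u+18 = (-(1/5)u-2/5)(-5u²-30u-45) + (0)
Last nonzero remainder: -5u²-30u-45. Dividing through by -5 gives the monic gcd u²+6u+9.

9+6u+u²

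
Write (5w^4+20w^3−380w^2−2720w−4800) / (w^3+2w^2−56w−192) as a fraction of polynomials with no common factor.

(5w^2−30w−200)/(w−8)

Repeated division with remainder:
  5w^4+20w^3−380w^2−2720w−4800 = (5w+10)(w^3+2w^2−56w−192) + (−120w^2−1200w−2880)
  w^3+2w^2−56w−192 = (−(1/120)w+1/15)(−120w^2−1200w−2880) + (0)
Last nonzero remainder: −120w^2−1200w−2880. Dividing through by −120 gives the monic gcd w^2+10w+24.
Cancel w^2+10w+24 from numerator and denominator to get the reduced form.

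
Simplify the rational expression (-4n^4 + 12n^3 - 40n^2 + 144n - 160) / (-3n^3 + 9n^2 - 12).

(4n^2 + 4n + 40)/(3n + 3)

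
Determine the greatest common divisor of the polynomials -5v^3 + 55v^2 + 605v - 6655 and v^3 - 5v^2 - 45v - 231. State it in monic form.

By polynomial division,
  -5v^3 + 55v^2 + 605v - 6655 = (-5)(v^3 - 5v^2 - 45v - 231) + (30v^2 + 380v - 7810)
  v^3 - 5v^2 - 45v - 231 = ((1/30)v - 53/90)(30v^2 + 380v - 7810) + ((3952/9)v - 43472/9)
  30v^2 + 380v - 7810 = ((135/1976)v + 3195/1976)((3952/9)v - 43472/9) + (0)
Last nonzero remainder: (3952/9)v - 43472/9. Dividing through by 3952/9 gives the monic gcd v - 11.

v - 11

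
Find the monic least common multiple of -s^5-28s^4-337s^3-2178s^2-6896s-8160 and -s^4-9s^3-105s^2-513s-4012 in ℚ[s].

Euclidean algorithm in ℚ[s]:
  -s^5-28s^4-337s^3-2178s^2-6896s-8160 = (s+19)(-s^4-9s^3-105s^2-513s-4012) + (-61s^3+330s^2+6863s+68068)
  -s^4-9s^3-105s^2-513s-4012 = ((1/61)s+879/3721)(-61s^3+330s^2+6863s+68068) + (-(1099418/3721)s^2-(12093598/3721)s-74760424/3721)
  -61s^3+330s^2+6863s+68068 = ((226981/1099418)s-3724721/1099418)(-(1099418/3721)s^2-(12093598/3721)s-74760424/3721) + (0)
Last nonzero remainder: -(1099418/3721)s^2-(12093598/3721)s-74760424/3721. Dividing through by -1099418/3721 gives the monic gcd s^2+11s+68.
Then lcm(f, g) = f·g / gcd(f, g); expanding and making the result monic gives the answer.

s^7+26s^6+340s^5+3156s^4+22423s^3+122870s^2+390544s+481440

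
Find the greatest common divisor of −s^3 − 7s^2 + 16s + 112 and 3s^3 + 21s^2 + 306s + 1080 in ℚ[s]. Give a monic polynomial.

Apply the Euclidean algorithm:
  −s^3 − 7s^2 + 16s + 112 = (−1/3)(3s^3 + 21s^2 + 306s + 1080) + (118s + 472)
  3s^3 + 21s^2 + 306s + 1080 = ((3/118)s^2 + (9/118)s + 135/59)(118s + 472) + (0)
Last nonzero remainder: 118s + 472. Dividing through by 118 gives the monic gcd s + 4.

s + 4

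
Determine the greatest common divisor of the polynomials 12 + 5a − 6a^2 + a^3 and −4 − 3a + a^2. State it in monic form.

By polynomial division,
  a^3 − 6a^2 + 5a + 12 = (a − 3)(a^2 − 3a − 4) + (0)
The last nonzero remainder a^2 − 3a − 4 is already monic.

−4 − 3a + a^2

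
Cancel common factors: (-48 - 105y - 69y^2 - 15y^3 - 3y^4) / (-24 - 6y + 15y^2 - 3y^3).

(16 + 19y + 4y^2 + y^3)/(8 - 6y + y^2)

Repeated division with remainder:
  -3y^4 - 15y^3 - 69y^2 - 105y - 48 = (y + 10)(-3y^3 + 15y^2 - 6y - 24) + (-213y^2 - 21y + 192)
  -3y^3 + 15y^2 - 6y - 24 = ((1/71)y - 362/5041)(-213y^2 - 21y + 192) + (-(51480/5041)y - 51480/5041)
  -213y^2 - 21y + 192 = ((357911/17160)y - 40328/2145)(-(51480/5041)y - 51480/5041) + (0)
Last nonzero remainder: -(51480/5041)y - 51480/5041. Dividing through by -51480/5041 gives the monic gcd y + 1.
Cancel y + 1 from numerator and denominator to get the reduced form.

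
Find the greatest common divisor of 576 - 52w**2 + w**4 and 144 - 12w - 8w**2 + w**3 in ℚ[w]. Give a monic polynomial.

-24 - 2w + w**2

Apply the Euclidean algorithm:
  w**4 - 52w**2 + 576 = (w + 8)(w**3 - 8w**2 - 12w + 144) + (24w**2 - 48w - 576)
  w**3 - 8w**2 - 12w + 144 = ((1/24)w - 1/4)(24w**2 - 48w - 576) + (0)
Last nonzero remainder: 24w**2 - 48w - 576. Dividing through by 24 gives the monic gcd w**2 - 2w - 24.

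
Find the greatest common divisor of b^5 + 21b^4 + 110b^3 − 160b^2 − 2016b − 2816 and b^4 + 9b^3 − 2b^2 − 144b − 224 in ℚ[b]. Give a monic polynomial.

b^3 + 2b^2 − 16b − 32

Euclidean algorithm in ℚ[b]:
  b^5 + 21b^4 + 110b^3 − 160b^2 − 2016b − 2816 = (b + 12)(b^4 + 9b^3 − 2b^2 − 144b − 224) + (4b^3 + 8b^2 − 64b − 128)
  b^4 + 9b^3 − 2b^2 − 144b − 224 = ((1/4)b + 7/4)(4b^3 + 8b^2 − 64b − 128) + (0)
Last nonzero remainder: 4b^3 + 8b^2 − 64b − 128. Dividing through by 4 gives the monic gcd b^3 + 2b^2 − 16b − 32.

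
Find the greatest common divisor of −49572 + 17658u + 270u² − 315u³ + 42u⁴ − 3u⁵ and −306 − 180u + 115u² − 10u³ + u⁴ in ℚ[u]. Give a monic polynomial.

−306 + 126u − 11u² + u³

Repeated division with remainder:
  −3u⁵ + 42u⁴ − 315u³ + 270u² + 17658u − 49572 = (−3u + 12)(u⁴ − 10u³ + 115u² − 180u − 306) + (150u³ − 1650u² + 18900u − 45900)
  u⁴ − 10u³ + 115u² − 180u − 306 = ((1/150)u + 1/150)(150u³ − 1650u² + 18900u − 45900) + (0)
Last nonzero remainder: 150u³ − 1650u² + 18900u − 45900. Dividing through by 150 gives the monic gcd u³ − 11u² + 126u − 306.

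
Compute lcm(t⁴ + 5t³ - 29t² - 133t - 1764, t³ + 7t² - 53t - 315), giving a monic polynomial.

t⁵ + 10t⁴ - 4t³ - 278t² - 2429t - 8820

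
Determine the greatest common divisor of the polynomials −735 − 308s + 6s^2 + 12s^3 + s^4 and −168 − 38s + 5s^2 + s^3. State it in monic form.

7 + s

Apply the Euclidean algorithm:
  s^4 + 12s^3 + 6s^2 − 308s − 735 = (s + 7)(s^3 + 5s^2 − 38s − 168) + (9s^2 + 126s + 441)
  s^3 + 5s^2 − 38s − 168 = ((1/9)s − 1)(9s^2 + 126s + 441) + (39s + 273)
  9s^2 + 126s + 441 = ((3/13)s + 21/13)(39s + 273) + (0)
Last nonzero remainder: 39s + 273. Dividing through by 39 gives the monic gcd s + 7.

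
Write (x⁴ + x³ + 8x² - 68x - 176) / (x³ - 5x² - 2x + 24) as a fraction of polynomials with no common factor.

(x² + 3x + 22)/(x - 3)

Apply the Euclidean algorithm:
  x⁴ + x³ + 8x² - 68x - 176 = (x + 6)(x³ - 5x² - 2x + 24) + (40x² - 80x - 320)
  x³ - 5x² - 2x + 24 = ((1/40)x - 3/40)(40x² - 80x - 320) + (0)
Last nonzero remainder: 40x² - 80x - 320. Dividing through by 40 gives the monic gcd x² - 2x - 8.
Cancel x² - 2x - 8 from numerator and denominator to get the reduced form.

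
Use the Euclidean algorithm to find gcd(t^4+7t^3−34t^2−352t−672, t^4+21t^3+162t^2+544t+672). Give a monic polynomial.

Repeated division with remainder:
  t^4+7t^3−34t^2−352t−672 = (t^4+21t^3+162t^2+544t+672) + (−14t^3−196t^2−896t−1344)
  t^4+21t^3+162t^2+544t+672 = (−(1/14)t−1/2)(−14t^3−196t^2−896t−1344) + (0)
Last nonzero remainder: −14t^3−196t^2−896t−1344. Dividing through by −14 gives the monic gcd t^3+14t^2+64t+96.

t^3+14t^2+64t+96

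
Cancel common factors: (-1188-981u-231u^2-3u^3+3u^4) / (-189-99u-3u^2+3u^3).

By polynomial division,
  3u^4-3u^3-231u^2-981u-1188 = (u)(3u^3-3u^2-99u-189) + (-132u^2-792u-1188)
  3u^3-3u^2-99u-189 = (-(1/44)u+7/44)(-132u^2-792u-1188) + (0)
Last nonzero remainder: -132u^2-792u-1188. Dividing through by -132 gives the monic gcd u^2+6u+9.
Cancel u^2+6u+9 from numerator and denominator to get the reduced form.

(-44-7u+u^2)/(-7+u)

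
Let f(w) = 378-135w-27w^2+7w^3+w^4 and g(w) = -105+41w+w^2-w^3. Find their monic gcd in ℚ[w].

-21+4w+w^2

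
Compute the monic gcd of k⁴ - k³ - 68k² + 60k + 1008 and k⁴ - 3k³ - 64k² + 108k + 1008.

k² - 2k - 24

Repeated division with remainder:
  k⁴ - k³ - 68k² + 60k + 1008 = (k⁴ - 3k³ - 64k² + 108k + 1008) + (2k³ - 4k² - 48k)
  k⁴ - 3k³ - 64k² + 108k + 1008 = ((1/2)k - 1/2)(2k³ - 4k² - 48k) + (-42k² + 84k + 1008)
  2k³ - 4k² - 48k = (-(1/21)k)(-42k² + 84k + 1008) + (0)
Last nonzero remainder: -42k² + 84k + 1008. Dividing through by -42 gives the monic gcd k² - 2k - 24.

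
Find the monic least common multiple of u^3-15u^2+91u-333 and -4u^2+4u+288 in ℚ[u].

Repeated division with remainder:
  u^3-15u^2+91u-333 = (-(1/4)u+7/2)(-4u^2+4u+288) + (149u-1341)
  -4u^2+4u+288 = (-(4/149)u-32/149)(149u-1341) + (0)
Last nonzero remainder: 149u-1341. Dividing through by 149 gives the monic gcd u-9.
Then lcm(f, g) = f·g / gcd(f, g); expanding and making the result monic gives the answer.

u^4-7u^3-29u^2+395u-2664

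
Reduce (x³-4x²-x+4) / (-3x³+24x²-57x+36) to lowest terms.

By polynomial division,
  x³-4x²-x+4 = (-1/3)(-3x³+24x²-57x+36) + (4x²-20x+16)
  -3x³+24x²-57x+36 = (-(3/4)x+9/4)(4x²-20x+16) + (0)
Last nonzero remainder: 4x²-20x+16. Dividing through by 4 gives the monic gcd x²-5x+4.
Cancel x²-5x+4 from numerator and denominator to get the reduced form.

(-x-1)/(3x-9)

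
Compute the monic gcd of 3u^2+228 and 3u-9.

Repeated division with remainder:
  3u^2+228 = (u+3)(3u-9) + (255)
  3u-9 = ((1/85)u-3/85)(255) + (0)
The last nonzero remainder is the constant 255, so the polynomials are coprime and gcd = 1.

1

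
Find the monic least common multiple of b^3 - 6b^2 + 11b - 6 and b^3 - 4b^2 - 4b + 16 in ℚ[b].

Repeated division with remainder:
  b^3 - 6b^2 + 11b - 6 = (b^3 - 4b^2 - 4b + 16) + (-2b^2 + 15b - 22)
  b^3 - 4b^2 - 4b + 16 = (-(1/2)b - 7/4)(-2b^2 + 15b - 22) + ((45/4)b - 45/2)
  -2b^2 + 15b - 22 = (-(8/45)b + 44/45)((45/4)b - 45/2) + (0)
Last nonzero remainder: (45/4)b - 45/2. Dividing through by 45/4 gives the monic gcd b - 2.
Then lcm(f, g) = f·g / gcd(f, g); expanding and making the result monic gives the answer.

b^5 - 8b^4 + 15b^3 + 20b^2 - 76b + 48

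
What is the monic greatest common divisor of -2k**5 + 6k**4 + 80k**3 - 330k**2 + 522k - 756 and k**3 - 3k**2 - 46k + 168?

k**2 + k - 42

Repeated division with remainder:
  -2k**5 + 6k**4 + 80k**3 - 330k**2 + 522k - 756 = (-2k**2 - 12)(k**3 - 3k**2 - 46k + 168) + (-30k**2 - 30k + 1260)
  k**3 - 3k**2 - 46k + 168 = (-(1/30)k + 2/15)(-30k**2 - 30k + 1260) + (0)
Last nonzero remainder: -30k**2 - 30k + 1260. Dividing through by -30 gives the monic gcd k**2 + k - 42.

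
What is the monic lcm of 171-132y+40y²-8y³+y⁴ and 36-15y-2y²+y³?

684-357y+28y²+8y³-4y⁴+y⁵

By polynomial division,
  y⁴-8y³+40y²-132y+171 = (y-6)(y³-2y²-15y+36) + (43y²-258y+387)
  y³-2y²-15y+36 = ((1/43)y+4/43)(43y²-258y+387) + (0)
Last nonzero remainder: 43y²-258y+387. Dividing through by 43 gives the monic gcd y²-6y+9.
Then lcm(f, g) = f·g / gcd(f, g); expanding and making the result monic gives the answer.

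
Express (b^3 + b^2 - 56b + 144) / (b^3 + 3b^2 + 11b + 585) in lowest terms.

(b^2 - 8b + 16)/(b^2 - 6b + 65)

Repeated division with remainder:
  b^3 + b^2 - 56b + 144 = (b^3 + 3b^2 + 11b + 585) + (-2b^2 - 67b - 441)
  b^3 + 3b^2 + 11b + 585 = (-(1/2)b + 61/4)(-2b^2 - 67b - 441) + ((3249/4)b + 29241/4)
  -2b^2 - 67b - 441 = (-(8/3249)b - 196/3249)((3249/4)b + 29241/4) + (0)
Last nonzero remainder: (3249/4)b + 29241/4. Dividing through by 3249/4 gives the monic gcd b + 9.
Cancel b + 9 from numerator and denominator to get the reduced form.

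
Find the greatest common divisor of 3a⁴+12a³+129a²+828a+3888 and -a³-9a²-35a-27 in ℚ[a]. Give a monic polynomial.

a²+8a+27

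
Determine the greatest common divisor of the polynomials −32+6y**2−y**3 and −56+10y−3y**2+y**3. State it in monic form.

−4+y

Euclidean algorithm in ℚ[y]:
  −y**3+6y**2−32 = (−1)(y**3−3y**2+10y−56) + (3y**2+10y−88)
  y**3−3y**2+10y−56 = ((1/3)y−19/9)(3y**2+10y−88) + ((544/9)y−2176/9)
  3y**2+10y−88 = ((27/544)y+99/272)((544/9)y−2176/9) + (0)
Last nonzero remainder: (544/9)y−2176/9. Dividing through by 544/9 gives the monic gcd y−4.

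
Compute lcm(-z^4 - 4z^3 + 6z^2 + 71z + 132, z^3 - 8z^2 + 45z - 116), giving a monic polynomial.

By polynomial division,
  -z^4 - 4z^3 + 6z^2 + 71z + 132 = (-z - 12)(z^3 - 8z^2 + 45z - 116) + (-45z^2 + 495z - 1260)
  z^3 - 8z^2 + 45z - 116 = (-(1/45)z - 1/15)(-45z^2 + 495z - 1260) + (50z - 200)
  -45z^2 + 495z - 1260 = (-(9/10)z + 63/10)(50z - 200) + (0)
Last nonzero remainder: 50z - 200. Dividing through by 50 gives the monic gcd z - 4.
Then lcm(f, g) = f·g / gcd(f, g); expanding and making the result monic gives the answer.

z^6 + 7z^4 + 69z^3 - 22z^2 - 1531z - 3828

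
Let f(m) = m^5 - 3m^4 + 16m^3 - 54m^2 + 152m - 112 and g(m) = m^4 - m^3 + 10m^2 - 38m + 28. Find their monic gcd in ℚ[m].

m^3 + m^2 + 12m - 14

Repeated division with remainder:
  m^5 - 3m^4 + 16m^3 - 54m^2 + 152m - 112 = (m - 2)(m^4 - m^3 + 10m^2 - 38m + 28) + (4m^3 + 4m^2 + 48m - 56)
  m^4 - m^3 + 10m^2 - 38m + 28 = ((1/4)m - 1/2)(4m^3 + 4m^2 + 48m - 56) + (0)
Last nonzero remainder: 4m^3 + 4m^2 + 48m - 56. Dividing through by 4 gives the monic gcd m^3 + m^2 + 12m - 14.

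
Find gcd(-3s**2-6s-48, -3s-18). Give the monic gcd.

1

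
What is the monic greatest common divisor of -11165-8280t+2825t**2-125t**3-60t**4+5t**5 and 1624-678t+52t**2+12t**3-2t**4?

203-34t-2t**2+t**3

By polynomial division,
  5t**5-60t**4-125t**3+2825t**2-8280t-11165 = (-(5/2)t+15)(-2t**4+12t**3+52t**2-678t+1624) + (-175t**3+350t**2+5950t-35525)
  -2t**4+12t**3+52t**2-678t+1624 = ((2/175)t-8/175)(-175t**3+350t**2+5950t-35525) + (0)
Last nonzero remainder: -175t**3+350t**2+5950t-35525. Dividing through by -175 gives the monic gcd t**3-2t**2-34t+203.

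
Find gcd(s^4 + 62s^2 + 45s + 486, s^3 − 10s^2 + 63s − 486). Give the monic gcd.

Repeated division with remainder:
  s^4 + 62s^2 + 45s + 486 = (s + 10)(s^3 − 10s^2 + 63s − 486) + (99s^2 − 99s + 5346)
  s^3 − 10s^2 + 63s − 486 = ((1/99)s − 1/11)(99s^2 − 99s + 5346) + (0)
Last nonzero remainder: 99s^2 − 99s + 5346. Dividing through by 99 gives the monic gcd s^2 − s + 54.

s^2 − s + 54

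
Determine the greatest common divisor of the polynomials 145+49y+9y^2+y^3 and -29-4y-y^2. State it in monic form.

29+4y+y^2

Euclidean algorithm in ℚ[y]:
  y^3+9y^2+49y+145 = (-y-5)(-y^2-4y-29) + (0)
Last nonzero remainder: -y^2-4y-29. Dividing through by -1 gives the monic gcd y^2+4y+29.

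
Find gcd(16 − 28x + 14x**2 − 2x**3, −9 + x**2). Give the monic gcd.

Apply the Euclidean algorithm:
  −2x**3 + 14x**2 − 28x + 16 = (−2x + 14)(x**2 − 9) + (−46x + 142)
  x**2 − 9 = (−(1/46)x − 71/1058)(−46x + 142) + (280/529)
  −46x + 142 = (−(12167/140)x + 37559/140)(280/529) + (0)
The last nonzero remainder is the constant 280/529, so the polynomials are coprime and gcd = 1.

1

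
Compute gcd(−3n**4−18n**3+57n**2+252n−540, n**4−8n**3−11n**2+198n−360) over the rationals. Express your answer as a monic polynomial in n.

Apply the Euclidean algorithm:
  −3n**4−18n**3+57n**2+252n−540 = (−3)(n**4−8n**3−11n**2+198n−360) + (−42n**3+24n**2+846n−1620)
  n**4−8n**3−11n**2+198n−360 = (−(1/42)n+26/147)(−42n**3+24n**2+846n−1620) + ((240/49)n**2+(480/49)n−3600/49)
  −42n**3+24n**2+846n−1620 = (−(343/40)n+441/20)((240/49)n**2+(480/49)n−3600/49) + (0)
Last nonzero remainder: (240/49)n**2+(480/49)n−3600/49. Dividing through by 240/49 gives the monic gcd n**2+2n−15.

n**2+2n−15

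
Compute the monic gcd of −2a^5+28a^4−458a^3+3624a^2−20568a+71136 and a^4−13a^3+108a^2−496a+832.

a^2−5a+52

Euclidean algorithm in ℚ[a]:
  −2a^5+28a^4−458a^3+3624a^2−20568a+71136 = (−2a+2)(a^4−13a^3+108a^2−496a+832) + (−216a^3+2416a^2−17912a+69472)
  a^4−13a^3+108a^2−496a+832 = (−(1/216)a+49/5832)(−216a^3+2416a^2−17912a+69472) + ((3481/729)a^2−(17405/729)a+181012/729)
  −216a^3+2416a^2−17912a+69472 = (−(157464/3481)a+973944/3481)((3481/729)a^2−(17405/729)a+181012/729) + (0)
Last nonzero remainder: (3481/729)a^2−(17405/729)a+181012/729. Dividing through by 3481/729 gives the monic gcd a^2−5a+52.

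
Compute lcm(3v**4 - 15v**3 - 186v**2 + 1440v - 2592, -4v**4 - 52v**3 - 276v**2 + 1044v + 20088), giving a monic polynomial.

v**6 + 5v**5 - 19v**4 - 605v**3 - 1830v**2 + 36000v - 80352

Repeated division with remainder:
  3v**4 - 15v**3 - 186v**2 + 1440v - 2592 = (-3/4)(-4v**4 - 52v**3 - 276v**2 + 1044v + 20088) + (-54v**3 - 393v**2 + 2223v + 12474)
  -4v**4 - 52v**3 - 276v**2 + 1044v + 20088 = ((2/27)v + 103/243)(-54v**3 - 393v**2 + 2223v + 12474) + (-(22201/81)v**2 - (22201/27)v + 44402/3)
  -54v**3 - 393v**2 + 2223v + 12474 = ((4374/22201)v + 18711/22201)(-(22201/81)v**2 - (22201/27)v + 44402/3) + (0)
Last nonzero remainder: -(22201/81)v**2 - (22201/27)v + 44402/3. Dividing through by -22201/81 gives the monic gcd v**2 + 3v - 54.
Then lcm(f, g) = f·g / gcd(f, g); expanding and making the result monic gives the answer.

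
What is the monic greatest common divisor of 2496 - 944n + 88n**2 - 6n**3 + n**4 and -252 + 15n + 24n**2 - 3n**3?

-4 + n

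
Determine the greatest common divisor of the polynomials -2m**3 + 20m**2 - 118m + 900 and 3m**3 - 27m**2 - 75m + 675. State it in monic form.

m - 9

Apply the Euclidean algorithm:
  -2m**3 + 20m**2 - 118m + 900 = (-2/3)(3m**3 - 27m**2 - 75m + 675) + (2m**2 - 168m + 1350)
  3m**3 - 27m**2 - 75m + 675 = ((3/2)m + 225/2)(2m**2 - 168m + 1350) + (16800m - 151200)
  2m**2 - 168m + 1350 = ((1/8400)m - 1/112)(16800m - 151200) + (0)
Last nonzero remainder: 16800m - 151200. Dividing through by 16800 gives the monic gcd m - 9.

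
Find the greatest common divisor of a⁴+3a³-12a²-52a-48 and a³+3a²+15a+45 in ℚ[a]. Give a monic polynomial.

a+3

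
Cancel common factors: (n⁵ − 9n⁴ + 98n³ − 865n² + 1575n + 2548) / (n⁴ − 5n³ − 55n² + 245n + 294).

(n³ − 3n² + 87n − 364)/(n² + n − 42)

Repeated division with remainder:
  n⁵ − 9n⁴ + 98n³ − 865n² + 1575n + 2548 = (n − 4)(n⁴ − 5n³ − 55n² + 245n + 294) + (133n³ − 1330n² + 2261n + 3724)
  n⁴ − 5n³ − 55n² + 245n + 294 = ((1/133)n + 5/133)(133n³ − 1330n² + 2261n + 3724) + (−22n² + 132n + 154)
  133n³ − 1330n² + 2261n + 3724 = (−(133/22)n + 266/11)(−22n² + 132n + 154) + (0)
Last nonzero remainder: −22n² + 132n + 154. Dividing through by −22 gives the monic gcd n² − 6n − 7.
Cancel n² − 6n − 7 from numerator and denominator to get the reduced form.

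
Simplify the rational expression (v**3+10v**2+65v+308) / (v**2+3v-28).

(v**2+3v+44)/(v-4)

Repeated division with remainder:
  v**3+10v**2+65v+308 = (v+7)(v**2+3v-28) + (72v+504)
  v**2+3v-28 = ((1/72)v-1/18)(72v+504) + (0)
Last nonzero remainder: 72v+504. Dividing through by 72 gives the monic gcd v+7.
Cancel v+7 from numerator and denominator to get the reduced form.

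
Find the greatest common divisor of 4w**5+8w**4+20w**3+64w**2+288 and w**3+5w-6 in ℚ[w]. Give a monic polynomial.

w**2+w+6

Repeated division with remainder:
  4w**5+8w**4+20w**3+64w**2+288 = (4w**2+8w)(w**3+5w-6) + (48w**2+48w+288)
  w**3+5w-6 = ((1/48)w-1/48)(48w**2+48w+288) + (0)
Last nonzero remainder: 48w**2+48w+288. Dividing through by 48 gives the monic gcd w**2+w+6.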